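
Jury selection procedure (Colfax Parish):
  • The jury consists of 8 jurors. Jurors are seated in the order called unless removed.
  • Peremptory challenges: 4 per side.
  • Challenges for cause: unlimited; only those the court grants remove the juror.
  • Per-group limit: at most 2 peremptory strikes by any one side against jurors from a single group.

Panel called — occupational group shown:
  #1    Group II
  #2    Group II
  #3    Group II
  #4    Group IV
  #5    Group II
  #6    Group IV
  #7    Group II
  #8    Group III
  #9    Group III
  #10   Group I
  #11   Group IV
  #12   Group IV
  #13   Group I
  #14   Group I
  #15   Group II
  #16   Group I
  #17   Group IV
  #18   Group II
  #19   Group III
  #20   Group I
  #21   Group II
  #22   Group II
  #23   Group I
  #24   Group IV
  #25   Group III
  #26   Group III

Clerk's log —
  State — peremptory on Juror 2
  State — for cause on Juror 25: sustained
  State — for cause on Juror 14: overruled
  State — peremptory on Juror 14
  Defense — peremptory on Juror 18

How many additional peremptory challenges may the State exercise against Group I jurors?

State peremptories so far: #2, #14 — 2 of 4 used, 2 left overall.
Against Group I: #14 — 1 used; per-group cap 2 leaves 1.
Binding limit: min(2, 1) = 1.

1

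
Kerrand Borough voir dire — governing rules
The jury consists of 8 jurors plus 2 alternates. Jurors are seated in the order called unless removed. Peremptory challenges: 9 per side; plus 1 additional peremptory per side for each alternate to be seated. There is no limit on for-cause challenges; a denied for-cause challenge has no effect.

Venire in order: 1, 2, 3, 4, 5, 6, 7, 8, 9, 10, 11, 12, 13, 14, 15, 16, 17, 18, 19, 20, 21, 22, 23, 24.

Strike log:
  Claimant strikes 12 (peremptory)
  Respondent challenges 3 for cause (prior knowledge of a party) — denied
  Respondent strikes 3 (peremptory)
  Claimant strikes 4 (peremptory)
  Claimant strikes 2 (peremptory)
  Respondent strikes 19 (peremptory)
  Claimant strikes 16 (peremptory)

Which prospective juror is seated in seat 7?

10

Removed: #2, #3, #4, #12, #16, #19.
Seating in order: seats 1–8 → #1, #5, #6, #7, #8, #9, #10, #11; alternates → #13, #14.
So seat 7 is #10.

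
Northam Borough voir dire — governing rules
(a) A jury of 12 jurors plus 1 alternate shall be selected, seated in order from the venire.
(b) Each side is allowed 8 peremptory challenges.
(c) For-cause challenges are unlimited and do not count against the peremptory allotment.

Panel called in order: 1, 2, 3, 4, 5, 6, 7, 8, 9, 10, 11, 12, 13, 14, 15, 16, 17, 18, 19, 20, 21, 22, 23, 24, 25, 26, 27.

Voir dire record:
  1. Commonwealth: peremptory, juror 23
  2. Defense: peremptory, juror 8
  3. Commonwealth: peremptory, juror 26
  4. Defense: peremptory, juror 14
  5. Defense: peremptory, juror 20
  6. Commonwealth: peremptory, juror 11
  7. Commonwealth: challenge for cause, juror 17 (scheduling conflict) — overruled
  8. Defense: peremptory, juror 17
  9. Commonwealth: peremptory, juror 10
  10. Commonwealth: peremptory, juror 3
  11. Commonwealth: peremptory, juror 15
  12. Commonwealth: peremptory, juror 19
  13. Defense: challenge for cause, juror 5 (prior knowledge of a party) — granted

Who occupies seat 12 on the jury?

Removed: #3, #5, #8, #10, #11, #14, #15, #17, #19, #20, #23, #26.
Seating in order: seats 1–12 → #1, #2, #4, #6, #7, #9, #12, #13, #16, #18, #21, #22; alternates → #24.
So seat 12 is #22.

22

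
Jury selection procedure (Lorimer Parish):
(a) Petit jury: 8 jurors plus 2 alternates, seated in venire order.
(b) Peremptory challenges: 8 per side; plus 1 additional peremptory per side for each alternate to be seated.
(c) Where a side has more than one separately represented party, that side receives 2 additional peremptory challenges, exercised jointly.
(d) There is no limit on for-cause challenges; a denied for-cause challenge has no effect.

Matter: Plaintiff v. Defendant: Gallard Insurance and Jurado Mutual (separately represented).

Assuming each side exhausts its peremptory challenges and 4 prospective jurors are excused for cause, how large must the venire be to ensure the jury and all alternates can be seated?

36

Seats to fill: 8 + 2 alternates = 10.
Peremptories — Plaintiff: 8 + 1×2 = 10; Defendant: 8 + 1×2 + 2 = 12; total 22.
For-cause removals: 4.
Minimum venire: 10 + 22 + 4 = 36.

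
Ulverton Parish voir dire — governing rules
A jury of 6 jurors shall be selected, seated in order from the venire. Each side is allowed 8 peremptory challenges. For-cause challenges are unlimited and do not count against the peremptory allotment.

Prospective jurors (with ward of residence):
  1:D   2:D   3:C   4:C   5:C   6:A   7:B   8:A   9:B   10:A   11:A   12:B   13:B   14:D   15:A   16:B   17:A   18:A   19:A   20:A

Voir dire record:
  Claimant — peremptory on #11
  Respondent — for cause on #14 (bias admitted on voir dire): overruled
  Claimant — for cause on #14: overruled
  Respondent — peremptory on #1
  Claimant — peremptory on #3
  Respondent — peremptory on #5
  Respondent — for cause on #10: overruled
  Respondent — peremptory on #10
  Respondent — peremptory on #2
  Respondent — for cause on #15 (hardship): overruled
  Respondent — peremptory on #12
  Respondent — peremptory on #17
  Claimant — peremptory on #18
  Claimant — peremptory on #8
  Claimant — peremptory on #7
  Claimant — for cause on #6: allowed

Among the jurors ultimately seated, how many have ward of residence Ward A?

1

Removed: #1, #2, #3, #5, #6, #7, #8, #10, #11, #12, #17, #18.
Seated jurors 1–6: #4, #9, #13, #14, #15, #16.
Of those, in Ward A: #15 → 1.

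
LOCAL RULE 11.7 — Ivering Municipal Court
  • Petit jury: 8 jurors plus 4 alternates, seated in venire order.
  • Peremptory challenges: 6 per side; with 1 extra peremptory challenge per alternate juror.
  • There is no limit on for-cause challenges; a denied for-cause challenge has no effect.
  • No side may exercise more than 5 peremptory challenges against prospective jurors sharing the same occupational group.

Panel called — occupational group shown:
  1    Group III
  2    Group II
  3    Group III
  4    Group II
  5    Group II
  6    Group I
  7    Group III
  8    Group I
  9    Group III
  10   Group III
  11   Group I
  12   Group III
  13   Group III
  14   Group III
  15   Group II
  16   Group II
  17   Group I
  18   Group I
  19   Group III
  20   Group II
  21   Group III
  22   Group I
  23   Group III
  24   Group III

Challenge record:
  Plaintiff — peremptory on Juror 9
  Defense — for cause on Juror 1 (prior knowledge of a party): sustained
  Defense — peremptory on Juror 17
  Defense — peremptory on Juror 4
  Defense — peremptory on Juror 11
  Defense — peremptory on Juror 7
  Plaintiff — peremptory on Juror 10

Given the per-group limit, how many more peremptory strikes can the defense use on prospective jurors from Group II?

Defense peremptories so far: #17, #4, #11, #7 — 4 of 10 used, 6 left overall.
Against Group II: #4 — 1 used; per-group cap 5 leaves 4.
Binding limit: min(6, 4) = 4.

4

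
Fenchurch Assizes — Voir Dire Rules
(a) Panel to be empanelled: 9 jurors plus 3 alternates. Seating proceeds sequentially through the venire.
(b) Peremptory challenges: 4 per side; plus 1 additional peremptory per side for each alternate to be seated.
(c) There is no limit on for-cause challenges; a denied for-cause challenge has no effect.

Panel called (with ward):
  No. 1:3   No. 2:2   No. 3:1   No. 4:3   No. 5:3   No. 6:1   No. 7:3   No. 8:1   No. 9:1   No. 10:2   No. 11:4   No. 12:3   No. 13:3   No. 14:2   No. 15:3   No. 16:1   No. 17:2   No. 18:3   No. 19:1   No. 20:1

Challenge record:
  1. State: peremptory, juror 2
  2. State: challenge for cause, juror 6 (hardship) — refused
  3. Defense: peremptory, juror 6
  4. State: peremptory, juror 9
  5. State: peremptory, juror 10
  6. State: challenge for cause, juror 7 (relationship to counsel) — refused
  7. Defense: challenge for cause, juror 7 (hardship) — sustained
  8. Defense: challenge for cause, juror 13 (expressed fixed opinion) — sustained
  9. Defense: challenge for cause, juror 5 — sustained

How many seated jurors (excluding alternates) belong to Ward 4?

1

Removed: #2, #5, #6, #7, #9, #10, #13.
Seated jurors 1–9: #1, #3, #4, #8, #11, #12, #14, #15, #16 (alternates #17, #18, #19 not counted).
Of those, in Ward 4: #11 → 1.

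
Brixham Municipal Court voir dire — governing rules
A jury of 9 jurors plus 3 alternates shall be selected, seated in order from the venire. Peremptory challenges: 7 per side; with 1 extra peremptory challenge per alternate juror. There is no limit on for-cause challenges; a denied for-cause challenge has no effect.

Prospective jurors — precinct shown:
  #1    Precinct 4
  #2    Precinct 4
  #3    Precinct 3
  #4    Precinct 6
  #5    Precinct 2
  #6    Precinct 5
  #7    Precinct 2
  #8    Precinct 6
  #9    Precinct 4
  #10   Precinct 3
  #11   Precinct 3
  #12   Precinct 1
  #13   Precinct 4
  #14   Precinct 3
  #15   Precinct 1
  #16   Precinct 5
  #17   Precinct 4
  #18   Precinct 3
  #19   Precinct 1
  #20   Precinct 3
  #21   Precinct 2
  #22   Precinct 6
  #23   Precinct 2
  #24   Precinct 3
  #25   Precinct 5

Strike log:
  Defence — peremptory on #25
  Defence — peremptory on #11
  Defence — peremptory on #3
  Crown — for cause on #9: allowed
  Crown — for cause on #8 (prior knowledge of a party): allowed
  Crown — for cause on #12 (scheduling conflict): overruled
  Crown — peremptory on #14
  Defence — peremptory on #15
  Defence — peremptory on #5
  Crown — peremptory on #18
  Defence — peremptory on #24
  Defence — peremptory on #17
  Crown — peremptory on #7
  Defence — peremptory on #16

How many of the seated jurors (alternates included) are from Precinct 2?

2

Removed: #3, #5, #7, #8, #9, #11, #14, #15, #16, #17, #18, #24, #25.
Seated (12 incl. alternates): #1, #2, #4, #6, #10, #12, #13, #19, #20, #21, #22, #23.
Of those, in Precinct 2: #21, #23 → 2.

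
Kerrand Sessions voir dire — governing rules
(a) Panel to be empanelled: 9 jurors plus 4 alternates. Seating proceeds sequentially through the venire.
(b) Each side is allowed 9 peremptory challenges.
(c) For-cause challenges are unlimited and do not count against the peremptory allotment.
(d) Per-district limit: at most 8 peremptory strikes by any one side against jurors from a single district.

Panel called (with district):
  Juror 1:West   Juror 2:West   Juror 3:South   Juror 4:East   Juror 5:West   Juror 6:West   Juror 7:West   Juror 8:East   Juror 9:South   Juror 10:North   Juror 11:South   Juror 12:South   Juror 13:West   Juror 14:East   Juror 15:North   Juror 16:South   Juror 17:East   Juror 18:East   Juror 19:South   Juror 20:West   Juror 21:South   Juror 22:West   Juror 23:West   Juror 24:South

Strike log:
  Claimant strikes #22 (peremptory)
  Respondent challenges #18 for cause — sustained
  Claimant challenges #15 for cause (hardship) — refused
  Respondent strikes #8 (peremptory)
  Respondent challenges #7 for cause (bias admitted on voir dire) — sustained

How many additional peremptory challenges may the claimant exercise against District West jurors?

7

Claimant peremptories so far: #22 — 1 of 9 used, 8 left overall.
Against District West: #22 — 1 used; per-district cap 8 leaves 7.
Binding limit: min(8, 7) = 7.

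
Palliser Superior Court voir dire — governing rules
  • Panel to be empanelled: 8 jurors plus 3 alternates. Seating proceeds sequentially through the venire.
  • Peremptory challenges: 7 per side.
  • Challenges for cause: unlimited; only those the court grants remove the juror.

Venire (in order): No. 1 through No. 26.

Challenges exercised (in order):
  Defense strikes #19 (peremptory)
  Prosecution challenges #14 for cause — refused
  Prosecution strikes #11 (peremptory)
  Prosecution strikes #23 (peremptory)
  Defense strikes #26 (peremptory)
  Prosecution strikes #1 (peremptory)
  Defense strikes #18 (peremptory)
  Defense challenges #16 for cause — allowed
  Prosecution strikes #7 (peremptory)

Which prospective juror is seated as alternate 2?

Removed: #1, #7, #11, #16, #18, #19, #23, #26. (#14 stays — for-cause denied.)
Filling seats in venire order through position 10: #2, #3, #4, #5, #6, #8, #9, #10, #12, #13.
So alternate 2 is #13.

13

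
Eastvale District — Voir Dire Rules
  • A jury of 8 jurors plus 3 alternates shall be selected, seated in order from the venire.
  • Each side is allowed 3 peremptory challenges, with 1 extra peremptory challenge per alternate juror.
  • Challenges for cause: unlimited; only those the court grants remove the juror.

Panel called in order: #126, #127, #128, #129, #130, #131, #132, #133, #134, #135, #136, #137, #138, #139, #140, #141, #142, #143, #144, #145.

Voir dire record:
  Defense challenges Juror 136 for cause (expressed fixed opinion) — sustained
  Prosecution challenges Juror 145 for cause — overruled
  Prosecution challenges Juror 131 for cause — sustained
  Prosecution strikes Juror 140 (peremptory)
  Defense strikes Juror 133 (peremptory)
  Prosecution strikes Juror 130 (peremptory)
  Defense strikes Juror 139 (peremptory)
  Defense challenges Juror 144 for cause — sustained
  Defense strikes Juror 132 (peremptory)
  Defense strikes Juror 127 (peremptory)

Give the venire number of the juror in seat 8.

Removed: #127, #130, #131, #132, #133, #136, #139, #140, #144. (#145 stays — for-cause denied.)
Filling seats in venire order through position 8: #126, #128, #129, #134, #135, #137, #138, #141.
So seat 8 is #141.

141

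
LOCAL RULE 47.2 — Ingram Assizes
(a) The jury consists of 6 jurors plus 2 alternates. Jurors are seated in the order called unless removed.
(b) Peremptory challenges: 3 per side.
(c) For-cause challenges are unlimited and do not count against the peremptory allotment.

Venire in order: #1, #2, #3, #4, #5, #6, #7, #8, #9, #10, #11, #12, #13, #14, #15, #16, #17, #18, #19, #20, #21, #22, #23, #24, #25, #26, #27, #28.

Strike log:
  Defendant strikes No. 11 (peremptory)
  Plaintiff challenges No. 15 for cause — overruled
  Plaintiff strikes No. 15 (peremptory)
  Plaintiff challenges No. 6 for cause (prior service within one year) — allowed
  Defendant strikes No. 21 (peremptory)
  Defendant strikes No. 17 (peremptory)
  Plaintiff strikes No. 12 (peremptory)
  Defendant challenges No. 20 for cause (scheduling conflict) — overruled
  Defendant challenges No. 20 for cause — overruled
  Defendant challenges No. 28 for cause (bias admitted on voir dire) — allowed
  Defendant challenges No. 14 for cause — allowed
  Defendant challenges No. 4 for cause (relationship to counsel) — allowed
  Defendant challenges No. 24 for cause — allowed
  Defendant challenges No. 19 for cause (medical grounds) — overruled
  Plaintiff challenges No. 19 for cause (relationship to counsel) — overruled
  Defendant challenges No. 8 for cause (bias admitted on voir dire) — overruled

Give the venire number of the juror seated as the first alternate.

Removed: #4, #6, #11, #12, #14, #15, #17, #21, #24, #28. (#8, #19, #20 stay — for-cause denied.)
Seating in order: seats 1–6 → #1, #2, #3, #5, #7, #8; alternates → #9, #10.
So alternate 1 is #9.

9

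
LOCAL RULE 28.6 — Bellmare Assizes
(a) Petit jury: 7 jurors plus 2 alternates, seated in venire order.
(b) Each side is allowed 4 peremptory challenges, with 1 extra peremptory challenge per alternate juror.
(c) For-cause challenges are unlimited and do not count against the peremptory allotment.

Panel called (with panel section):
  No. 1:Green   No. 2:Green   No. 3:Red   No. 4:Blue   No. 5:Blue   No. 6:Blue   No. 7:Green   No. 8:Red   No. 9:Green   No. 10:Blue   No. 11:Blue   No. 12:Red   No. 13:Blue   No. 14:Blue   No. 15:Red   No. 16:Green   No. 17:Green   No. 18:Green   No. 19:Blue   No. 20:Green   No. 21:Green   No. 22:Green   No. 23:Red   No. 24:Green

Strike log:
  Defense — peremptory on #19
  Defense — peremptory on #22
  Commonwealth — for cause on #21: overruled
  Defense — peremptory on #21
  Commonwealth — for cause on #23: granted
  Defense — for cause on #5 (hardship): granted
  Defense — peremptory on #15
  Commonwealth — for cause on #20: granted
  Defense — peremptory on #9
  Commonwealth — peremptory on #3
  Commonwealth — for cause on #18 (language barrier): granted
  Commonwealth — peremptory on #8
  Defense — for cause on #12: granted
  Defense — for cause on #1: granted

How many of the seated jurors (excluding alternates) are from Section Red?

0

Removed: #1, #3, #5, #8, #9, #12, #15, #18, #19, #20, #21, #22, #23.
Seated jurors 1–7: #2, #4, #6, #7, #10, #11, #13 (alternates #14, #16 not counted).
None of those are in Section Red → 0.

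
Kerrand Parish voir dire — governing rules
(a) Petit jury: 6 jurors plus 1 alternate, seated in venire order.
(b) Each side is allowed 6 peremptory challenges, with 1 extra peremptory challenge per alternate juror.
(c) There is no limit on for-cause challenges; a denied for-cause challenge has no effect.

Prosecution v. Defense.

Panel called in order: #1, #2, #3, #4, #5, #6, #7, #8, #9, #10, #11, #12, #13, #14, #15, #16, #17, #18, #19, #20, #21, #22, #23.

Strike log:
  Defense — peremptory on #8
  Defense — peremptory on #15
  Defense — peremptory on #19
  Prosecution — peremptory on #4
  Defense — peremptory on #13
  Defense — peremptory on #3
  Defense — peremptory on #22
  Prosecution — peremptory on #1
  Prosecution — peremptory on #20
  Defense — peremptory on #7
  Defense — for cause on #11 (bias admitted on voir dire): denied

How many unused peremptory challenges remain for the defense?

Defense allotment: 6 base + 1 × 1 alternate = 7.
Defense peremptories used: #8, #15, #19, #13, #3, #22, #7 — 7 (the for-cause on #11 doesn't count).
Remaining: 7 − 7 = 0.

0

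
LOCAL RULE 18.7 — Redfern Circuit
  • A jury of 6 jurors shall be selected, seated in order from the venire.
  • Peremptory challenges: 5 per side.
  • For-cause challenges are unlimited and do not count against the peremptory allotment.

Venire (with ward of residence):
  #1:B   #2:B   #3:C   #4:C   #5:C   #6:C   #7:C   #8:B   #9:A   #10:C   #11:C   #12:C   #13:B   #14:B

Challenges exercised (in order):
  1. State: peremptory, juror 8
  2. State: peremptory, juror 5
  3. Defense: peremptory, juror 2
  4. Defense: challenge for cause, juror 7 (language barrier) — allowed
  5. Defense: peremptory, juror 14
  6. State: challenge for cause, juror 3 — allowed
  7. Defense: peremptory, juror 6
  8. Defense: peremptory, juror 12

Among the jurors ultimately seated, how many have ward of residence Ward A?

Removed: #2, #3, #5, #6, #7, #8, #12, #14.
Seated jurors 1–6: #1, #4, #9, #10, #11, #13.
Of those, in Ward A: #9 → 1.

1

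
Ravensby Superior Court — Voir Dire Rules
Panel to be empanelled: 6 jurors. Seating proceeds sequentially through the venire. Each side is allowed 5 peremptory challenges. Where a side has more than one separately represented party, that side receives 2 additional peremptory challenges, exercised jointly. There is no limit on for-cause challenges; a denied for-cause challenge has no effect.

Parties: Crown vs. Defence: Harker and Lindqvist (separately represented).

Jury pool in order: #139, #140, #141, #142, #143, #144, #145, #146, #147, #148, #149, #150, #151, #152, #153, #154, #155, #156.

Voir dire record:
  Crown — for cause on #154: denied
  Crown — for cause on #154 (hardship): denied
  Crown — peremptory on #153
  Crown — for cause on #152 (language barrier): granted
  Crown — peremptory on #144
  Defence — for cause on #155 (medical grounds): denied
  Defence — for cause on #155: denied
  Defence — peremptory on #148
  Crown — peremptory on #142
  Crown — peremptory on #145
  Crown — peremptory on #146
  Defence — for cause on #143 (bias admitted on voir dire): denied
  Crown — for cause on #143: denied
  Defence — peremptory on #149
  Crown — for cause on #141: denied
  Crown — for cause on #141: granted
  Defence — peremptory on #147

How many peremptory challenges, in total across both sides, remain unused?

4

Crown allotment: 5. Defence allotment: 5 base + 2 multi-party = 7.
Crown peremptories used: #153, #144, #142, #145, #146 — 5 (for-cause on #154, #154, #152, #143, #141, #141 don't count).
Defence peremptories used: #148, #149, #147 — 3 (for-cause on #155, #155, #143 don't count).
Remaining: (5 − 5) + (7 − 3) = 4.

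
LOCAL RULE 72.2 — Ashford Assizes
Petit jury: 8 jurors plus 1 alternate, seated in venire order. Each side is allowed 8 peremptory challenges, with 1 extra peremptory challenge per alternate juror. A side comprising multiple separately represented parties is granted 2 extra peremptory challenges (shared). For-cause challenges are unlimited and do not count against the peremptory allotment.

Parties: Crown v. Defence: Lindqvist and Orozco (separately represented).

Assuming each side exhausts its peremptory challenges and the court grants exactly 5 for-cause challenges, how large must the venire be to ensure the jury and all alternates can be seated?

34

Seats to fill: 8 + 1 alternates = 9.
Peremptories — Crown: 8 + 1×1 = 9; Defence: 8 + 1×1 + 2 = 11; total 20.
For-cause removals: 5.
Minimum venire: 9 + 20 + 5 = 34.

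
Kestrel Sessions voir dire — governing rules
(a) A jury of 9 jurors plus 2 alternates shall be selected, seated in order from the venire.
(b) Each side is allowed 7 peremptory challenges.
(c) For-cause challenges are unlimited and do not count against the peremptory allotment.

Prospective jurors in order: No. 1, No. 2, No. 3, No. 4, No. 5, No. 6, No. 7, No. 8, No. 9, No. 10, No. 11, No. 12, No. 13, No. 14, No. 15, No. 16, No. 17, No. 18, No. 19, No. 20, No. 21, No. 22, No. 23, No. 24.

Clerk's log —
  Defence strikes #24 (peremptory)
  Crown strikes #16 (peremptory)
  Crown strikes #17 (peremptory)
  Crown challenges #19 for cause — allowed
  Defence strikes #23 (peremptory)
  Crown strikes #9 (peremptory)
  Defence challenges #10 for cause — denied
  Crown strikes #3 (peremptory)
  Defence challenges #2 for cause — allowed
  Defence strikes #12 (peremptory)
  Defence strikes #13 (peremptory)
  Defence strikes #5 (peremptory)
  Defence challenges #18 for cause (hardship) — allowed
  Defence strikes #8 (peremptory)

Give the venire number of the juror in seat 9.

Removed: #2, #3, #5, #8, #9, #12, #13, #16, #17, #18, #19, #23, #24. (#10 stays — for-cause denied.)
Seating in order: seats 1–9 → #1, #4, #6, #7, #10, #11, #14, #15, #20; alternates → #21, #22.
So seat 9 is #20.

20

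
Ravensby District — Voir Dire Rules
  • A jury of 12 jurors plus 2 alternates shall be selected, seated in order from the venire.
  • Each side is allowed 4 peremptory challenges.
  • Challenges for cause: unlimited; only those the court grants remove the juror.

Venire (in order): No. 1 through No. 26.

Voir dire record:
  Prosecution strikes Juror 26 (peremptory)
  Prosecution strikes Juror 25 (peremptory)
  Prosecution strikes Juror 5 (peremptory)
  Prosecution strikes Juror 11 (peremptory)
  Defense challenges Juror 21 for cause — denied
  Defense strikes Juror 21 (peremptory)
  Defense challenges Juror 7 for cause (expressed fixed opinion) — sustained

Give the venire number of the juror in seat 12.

Removed: #5, #7, #11, #21, #25, #26.
Filling seats in venire order through position 12: #1, #2, #3, #4, #6, #8, #9, #10, #12, #13, #14, #15.
So seat 12 is #15.

15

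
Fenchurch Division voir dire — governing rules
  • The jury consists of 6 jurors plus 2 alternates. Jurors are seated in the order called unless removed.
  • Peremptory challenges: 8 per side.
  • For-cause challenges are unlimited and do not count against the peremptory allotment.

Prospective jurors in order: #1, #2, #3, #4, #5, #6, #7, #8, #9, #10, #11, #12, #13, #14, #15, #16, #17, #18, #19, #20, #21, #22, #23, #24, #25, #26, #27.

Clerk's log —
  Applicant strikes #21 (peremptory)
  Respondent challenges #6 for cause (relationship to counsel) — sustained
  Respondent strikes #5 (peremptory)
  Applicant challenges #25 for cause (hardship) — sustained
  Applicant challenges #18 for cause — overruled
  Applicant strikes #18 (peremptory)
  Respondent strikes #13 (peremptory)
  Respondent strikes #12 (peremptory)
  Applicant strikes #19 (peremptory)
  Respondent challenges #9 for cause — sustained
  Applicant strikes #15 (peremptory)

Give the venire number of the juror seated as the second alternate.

Removed: #5, #6, #9, #12, #13, #15, #18, #19, #21, #25.
Seating in order: seats 1–6 → #1, #2, #3, #4, #7, #8; alternates → #10, #11.
So alternate 2 is #11.

11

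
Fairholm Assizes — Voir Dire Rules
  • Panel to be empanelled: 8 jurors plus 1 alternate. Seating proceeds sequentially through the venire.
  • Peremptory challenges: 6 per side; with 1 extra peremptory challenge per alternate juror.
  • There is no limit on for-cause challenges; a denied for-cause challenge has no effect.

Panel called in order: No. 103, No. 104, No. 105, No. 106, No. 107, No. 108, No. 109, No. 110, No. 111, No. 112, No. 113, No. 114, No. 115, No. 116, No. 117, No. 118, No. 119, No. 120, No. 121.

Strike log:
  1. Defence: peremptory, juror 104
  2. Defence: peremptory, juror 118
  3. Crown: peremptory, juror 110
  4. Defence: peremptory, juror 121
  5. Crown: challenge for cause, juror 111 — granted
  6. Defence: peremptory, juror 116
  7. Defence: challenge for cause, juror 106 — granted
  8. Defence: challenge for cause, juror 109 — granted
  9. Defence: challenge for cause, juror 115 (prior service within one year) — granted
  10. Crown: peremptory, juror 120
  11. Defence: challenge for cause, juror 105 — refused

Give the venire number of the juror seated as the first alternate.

119

Removed: #104, #106, #109, #110, #111, #115, #116, #118, #120, #121. (#105 stays — for-cause denied.)
Seating in order: seats 1–8 → #103, #105, #107, #108, #112, #113, #114, #117; alternates → #119.
So alternate 1 is #119.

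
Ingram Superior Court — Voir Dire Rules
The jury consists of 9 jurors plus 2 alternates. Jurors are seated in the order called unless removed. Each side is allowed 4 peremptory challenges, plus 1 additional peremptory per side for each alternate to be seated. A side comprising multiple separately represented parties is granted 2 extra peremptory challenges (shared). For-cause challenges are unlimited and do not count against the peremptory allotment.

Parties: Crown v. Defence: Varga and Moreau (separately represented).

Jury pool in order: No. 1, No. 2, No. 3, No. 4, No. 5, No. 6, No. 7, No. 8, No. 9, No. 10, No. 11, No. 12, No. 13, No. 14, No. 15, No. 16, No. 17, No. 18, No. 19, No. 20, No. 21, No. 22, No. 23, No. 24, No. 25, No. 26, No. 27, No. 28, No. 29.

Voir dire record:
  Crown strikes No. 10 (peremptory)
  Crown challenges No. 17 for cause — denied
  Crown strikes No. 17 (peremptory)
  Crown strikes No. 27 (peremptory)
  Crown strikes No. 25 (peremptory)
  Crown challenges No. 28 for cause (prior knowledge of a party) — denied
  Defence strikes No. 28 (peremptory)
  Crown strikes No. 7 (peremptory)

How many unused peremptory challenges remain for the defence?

7

Defence allotment: 4 base + 1 × 2 alternates + 2 multi-party = 8.
Defence peremptories used: #28 — 1.
Remaining: 8 − 1 = 7.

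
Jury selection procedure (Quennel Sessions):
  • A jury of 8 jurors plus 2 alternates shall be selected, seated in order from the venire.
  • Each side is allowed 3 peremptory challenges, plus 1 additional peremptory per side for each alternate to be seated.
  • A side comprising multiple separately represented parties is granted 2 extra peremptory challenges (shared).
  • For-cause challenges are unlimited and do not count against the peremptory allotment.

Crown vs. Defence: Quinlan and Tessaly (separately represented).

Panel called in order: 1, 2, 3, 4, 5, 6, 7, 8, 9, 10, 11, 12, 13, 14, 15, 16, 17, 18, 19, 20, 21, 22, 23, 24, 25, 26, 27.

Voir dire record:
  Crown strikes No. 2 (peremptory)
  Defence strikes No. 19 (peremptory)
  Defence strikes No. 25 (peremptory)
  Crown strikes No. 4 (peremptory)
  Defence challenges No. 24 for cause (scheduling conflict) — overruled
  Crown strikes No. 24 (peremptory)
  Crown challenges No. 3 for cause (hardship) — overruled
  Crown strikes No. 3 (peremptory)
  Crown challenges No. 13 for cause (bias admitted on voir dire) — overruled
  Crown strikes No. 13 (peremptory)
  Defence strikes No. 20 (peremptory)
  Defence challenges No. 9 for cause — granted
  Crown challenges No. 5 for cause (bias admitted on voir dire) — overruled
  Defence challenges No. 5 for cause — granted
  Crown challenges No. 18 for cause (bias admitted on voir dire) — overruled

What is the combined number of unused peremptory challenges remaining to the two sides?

Crown allotment: 3 base + 1 × 2 alternates = 5. Defence allotment: 3 base + 1 × 2 alternates + 2 multi-party = 7.
Crown peremptories used: #2, #4, #24, #3, #13 — 5 (for-cause on #3, #13, #5, #18 don't count).
Defence peremptories used: #19, #25, #20 — 3 (for-cause on #24, #9, #5 don't count).
Remaining: (5 − 5) + (7 − 3) = 4.

4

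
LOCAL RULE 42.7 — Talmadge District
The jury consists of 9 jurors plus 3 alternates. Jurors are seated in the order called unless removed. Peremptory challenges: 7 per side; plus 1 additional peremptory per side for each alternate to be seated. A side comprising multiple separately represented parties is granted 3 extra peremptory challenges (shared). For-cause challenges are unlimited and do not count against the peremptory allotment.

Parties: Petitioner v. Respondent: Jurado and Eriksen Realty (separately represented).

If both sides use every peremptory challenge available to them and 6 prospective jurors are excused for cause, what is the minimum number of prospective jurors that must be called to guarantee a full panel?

41

Seats to fill: 9 + 3 alternates = 12.
Peremptories — Petitioner: 7 + 1×3 = 10; Respondent: 7 + 1×3 + 3 = 13; total 23.
For-cause removals: 6.
Minimum venire: 12 + 23 + 6 = 41.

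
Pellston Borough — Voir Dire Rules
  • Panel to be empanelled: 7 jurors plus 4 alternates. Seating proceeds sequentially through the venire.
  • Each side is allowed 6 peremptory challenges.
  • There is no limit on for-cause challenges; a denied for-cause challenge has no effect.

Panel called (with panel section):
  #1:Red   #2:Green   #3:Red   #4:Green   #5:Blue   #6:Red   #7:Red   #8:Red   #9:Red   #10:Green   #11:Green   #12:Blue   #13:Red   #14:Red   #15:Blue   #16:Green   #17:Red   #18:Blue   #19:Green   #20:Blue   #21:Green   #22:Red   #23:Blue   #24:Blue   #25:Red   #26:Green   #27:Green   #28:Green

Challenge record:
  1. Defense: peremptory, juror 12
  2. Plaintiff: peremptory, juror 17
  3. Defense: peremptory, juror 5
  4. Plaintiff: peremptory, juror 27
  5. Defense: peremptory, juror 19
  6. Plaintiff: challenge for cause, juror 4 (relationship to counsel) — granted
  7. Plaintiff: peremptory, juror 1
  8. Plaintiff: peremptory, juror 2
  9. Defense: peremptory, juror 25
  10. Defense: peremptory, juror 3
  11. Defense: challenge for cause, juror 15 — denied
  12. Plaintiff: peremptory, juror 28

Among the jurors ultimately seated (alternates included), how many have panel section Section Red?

6

Removed: #1, #2, #3, #4, #5, #12, #17, #19, #25, #27, #28.
Seated (11 incl. alternates): #6, #7, #8, #9, #10, #11, #13, #14, #15, #16, #18.
Of those, in Section Red: #6, #7, #8, #9, #13, #14 → 6.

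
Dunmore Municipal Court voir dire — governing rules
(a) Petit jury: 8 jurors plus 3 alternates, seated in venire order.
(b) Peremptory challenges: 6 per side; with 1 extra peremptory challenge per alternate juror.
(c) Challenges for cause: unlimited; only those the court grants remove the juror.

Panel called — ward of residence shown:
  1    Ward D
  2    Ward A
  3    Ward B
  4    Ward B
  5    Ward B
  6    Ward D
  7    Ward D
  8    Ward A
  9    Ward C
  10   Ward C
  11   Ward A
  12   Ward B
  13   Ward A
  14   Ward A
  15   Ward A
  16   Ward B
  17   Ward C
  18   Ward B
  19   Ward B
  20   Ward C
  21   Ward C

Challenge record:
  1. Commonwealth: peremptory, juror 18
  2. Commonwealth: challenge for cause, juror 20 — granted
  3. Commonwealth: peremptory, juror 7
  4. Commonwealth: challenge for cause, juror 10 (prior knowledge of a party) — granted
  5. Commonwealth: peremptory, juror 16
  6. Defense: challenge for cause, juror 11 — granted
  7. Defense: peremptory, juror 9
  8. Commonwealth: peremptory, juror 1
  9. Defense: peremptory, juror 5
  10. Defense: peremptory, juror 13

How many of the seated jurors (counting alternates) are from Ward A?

4

Removed: #1, #5, #7, #9, #10, #11, #13, #16, #18, #20.
Seated (11 incl. alternates): #2, #3, #4, #6, #8, #12, #14, #15, #17, #19, #21.
Of those, in Ward A: #2, #8, #14, #15 → 4.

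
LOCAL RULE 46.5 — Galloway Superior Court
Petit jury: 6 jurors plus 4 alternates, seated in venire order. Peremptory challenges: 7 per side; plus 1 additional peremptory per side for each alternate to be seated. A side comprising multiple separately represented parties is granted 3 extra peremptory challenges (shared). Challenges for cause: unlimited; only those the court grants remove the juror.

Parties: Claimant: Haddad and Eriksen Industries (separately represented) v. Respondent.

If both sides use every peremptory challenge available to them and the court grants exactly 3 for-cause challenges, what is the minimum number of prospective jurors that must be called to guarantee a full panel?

38

Seats to fill: 6 + 4 alternates = 10.
Peremptories — Claimant: 7 + 1×4 + 3 = 14; Respondent: 7 + 1×4 = 11; total 25.
For-cause removals: 3.
Minimum venire: 10 + 25 + 3 = 38.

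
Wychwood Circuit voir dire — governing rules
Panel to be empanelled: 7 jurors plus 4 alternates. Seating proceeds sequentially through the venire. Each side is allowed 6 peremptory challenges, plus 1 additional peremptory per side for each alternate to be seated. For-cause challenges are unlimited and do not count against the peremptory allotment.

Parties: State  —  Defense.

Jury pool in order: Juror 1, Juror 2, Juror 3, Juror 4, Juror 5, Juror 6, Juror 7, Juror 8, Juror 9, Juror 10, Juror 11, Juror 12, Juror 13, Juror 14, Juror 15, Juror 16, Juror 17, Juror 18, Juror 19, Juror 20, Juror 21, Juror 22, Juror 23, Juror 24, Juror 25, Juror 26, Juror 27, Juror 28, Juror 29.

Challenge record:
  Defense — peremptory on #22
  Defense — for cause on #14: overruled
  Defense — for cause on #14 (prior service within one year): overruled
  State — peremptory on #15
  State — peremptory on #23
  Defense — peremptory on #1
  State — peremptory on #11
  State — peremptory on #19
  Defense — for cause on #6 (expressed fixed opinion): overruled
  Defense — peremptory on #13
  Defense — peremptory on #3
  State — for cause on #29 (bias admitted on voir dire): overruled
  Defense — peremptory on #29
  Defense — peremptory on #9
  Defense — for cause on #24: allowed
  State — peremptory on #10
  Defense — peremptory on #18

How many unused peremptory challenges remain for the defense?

3

Defense allotment: 6 base + 1 × 4 alternates = 10.
Defense peremptories used: #22, #1, #13, #3, #29, #9, #18 — 7 (for-cause on #14, #14, #6, #24 don't count).
Remaining: 10 − 7 = 3.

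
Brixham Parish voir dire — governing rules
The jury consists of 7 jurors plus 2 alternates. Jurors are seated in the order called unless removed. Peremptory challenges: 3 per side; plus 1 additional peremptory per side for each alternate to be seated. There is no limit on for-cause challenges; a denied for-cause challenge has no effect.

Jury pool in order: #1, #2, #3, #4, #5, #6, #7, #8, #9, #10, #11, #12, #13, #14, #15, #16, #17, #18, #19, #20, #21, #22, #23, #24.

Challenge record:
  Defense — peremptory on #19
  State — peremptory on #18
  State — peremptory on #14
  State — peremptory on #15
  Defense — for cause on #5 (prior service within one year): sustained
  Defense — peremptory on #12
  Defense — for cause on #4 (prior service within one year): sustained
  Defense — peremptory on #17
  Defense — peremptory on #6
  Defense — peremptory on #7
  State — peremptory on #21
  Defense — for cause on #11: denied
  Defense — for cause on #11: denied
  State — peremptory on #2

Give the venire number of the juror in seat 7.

Removed: #2, #4, #5, #6, #7, #12, #14, #15, #17, #18, #19, #21. (#11 stays — for-cause denied.)
Seating in order: seats 1–7 → #1, #3, #8, #9, #10, #11, #13; alternates → #16, #20.
So seat 7 is #13.

13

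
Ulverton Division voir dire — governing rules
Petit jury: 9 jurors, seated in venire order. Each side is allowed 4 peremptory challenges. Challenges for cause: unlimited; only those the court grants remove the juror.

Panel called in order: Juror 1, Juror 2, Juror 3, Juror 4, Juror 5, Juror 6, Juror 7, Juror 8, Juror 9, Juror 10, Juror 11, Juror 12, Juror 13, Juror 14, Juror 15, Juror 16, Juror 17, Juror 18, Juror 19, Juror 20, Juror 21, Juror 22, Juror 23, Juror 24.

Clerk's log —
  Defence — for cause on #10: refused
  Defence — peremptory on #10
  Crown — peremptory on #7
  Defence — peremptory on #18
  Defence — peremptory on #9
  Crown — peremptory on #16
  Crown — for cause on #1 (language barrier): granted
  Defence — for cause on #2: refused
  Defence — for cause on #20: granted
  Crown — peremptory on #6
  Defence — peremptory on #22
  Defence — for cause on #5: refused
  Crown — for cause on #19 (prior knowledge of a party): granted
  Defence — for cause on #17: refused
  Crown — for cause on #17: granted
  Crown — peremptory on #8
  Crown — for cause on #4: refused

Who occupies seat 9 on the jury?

15

Removed: #1, #6, #7, #8, #9, #10, #16, #17, #18, #19, #20, #22. (#2, #4, #5 stay — for-cause denied.)
Seating in order: seats 1–9 → #2, #3, #4, #5, #11, #12, #13, #14, #15.
So seat 9 is #15.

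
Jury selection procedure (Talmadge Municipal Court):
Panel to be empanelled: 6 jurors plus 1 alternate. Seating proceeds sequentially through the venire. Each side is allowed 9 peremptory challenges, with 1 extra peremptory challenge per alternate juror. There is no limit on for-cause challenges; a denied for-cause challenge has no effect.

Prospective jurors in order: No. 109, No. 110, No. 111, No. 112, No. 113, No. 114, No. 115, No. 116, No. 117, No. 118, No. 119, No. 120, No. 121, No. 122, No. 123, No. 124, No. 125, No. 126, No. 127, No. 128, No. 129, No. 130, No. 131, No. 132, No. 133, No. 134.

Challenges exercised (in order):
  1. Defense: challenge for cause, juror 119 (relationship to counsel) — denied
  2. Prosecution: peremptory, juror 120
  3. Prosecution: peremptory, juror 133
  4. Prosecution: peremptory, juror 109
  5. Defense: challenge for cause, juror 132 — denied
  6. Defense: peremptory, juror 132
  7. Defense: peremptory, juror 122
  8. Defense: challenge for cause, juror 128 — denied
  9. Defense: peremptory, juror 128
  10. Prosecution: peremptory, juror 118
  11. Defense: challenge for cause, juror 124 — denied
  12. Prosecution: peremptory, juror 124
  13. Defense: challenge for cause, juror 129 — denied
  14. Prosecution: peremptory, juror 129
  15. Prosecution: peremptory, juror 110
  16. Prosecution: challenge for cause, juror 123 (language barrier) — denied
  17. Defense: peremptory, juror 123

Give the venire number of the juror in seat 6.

Removed: #109, #110, #118, #120, #122, #123, #124, #128, #129, #132, #133. (#119 stays — for-cause denied.)
Seating in order: seats 1–6 → #111, #112, #113, #114, #115, #116; alternates → #117.
So seat 6 is #116.

116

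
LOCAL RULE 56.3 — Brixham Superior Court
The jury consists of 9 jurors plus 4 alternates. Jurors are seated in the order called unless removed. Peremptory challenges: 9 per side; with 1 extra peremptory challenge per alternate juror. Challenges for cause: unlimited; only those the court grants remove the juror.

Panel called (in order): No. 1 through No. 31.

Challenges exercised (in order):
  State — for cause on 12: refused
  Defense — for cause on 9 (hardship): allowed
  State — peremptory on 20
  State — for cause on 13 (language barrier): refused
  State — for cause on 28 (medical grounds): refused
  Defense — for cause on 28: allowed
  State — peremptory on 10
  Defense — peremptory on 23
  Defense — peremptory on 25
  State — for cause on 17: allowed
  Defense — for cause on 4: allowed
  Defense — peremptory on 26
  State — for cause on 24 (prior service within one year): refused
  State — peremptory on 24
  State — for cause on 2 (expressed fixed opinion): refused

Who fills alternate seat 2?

14

Removed: #4, #9, #10, #17, #20, #23, #24, #25, #26, #28. (#2, #12, #13 stay — for-cause denied.)
Seating in order: seats 1–9 → #1, #2, #3, #5, #6, #7, #8, #11, #12; alternates → #13, #14, #15, #16.
So alternate 2 is #14.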